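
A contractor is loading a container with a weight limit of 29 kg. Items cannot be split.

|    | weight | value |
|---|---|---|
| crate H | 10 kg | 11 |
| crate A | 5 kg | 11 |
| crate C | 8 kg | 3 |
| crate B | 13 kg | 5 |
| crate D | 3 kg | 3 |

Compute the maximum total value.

crate H + crate A + crate B: weight 10 + 5 + 13 = 28 ≤ 29, value 11 + 11 + 5 = 27.
crate H + crate A + crate C + crate D: weight 10 + 5 + 8 + 3 = 26 ≤ 29, value 11 + 11 + 3 + 3 = 28.
Best is crate H, crate A, crate C, and crate D with total value 28.

28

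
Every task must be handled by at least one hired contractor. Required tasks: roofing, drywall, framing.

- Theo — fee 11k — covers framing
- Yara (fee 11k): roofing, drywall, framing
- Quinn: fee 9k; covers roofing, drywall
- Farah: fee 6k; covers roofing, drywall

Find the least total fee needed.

This is a weighted set-cover instance.
Yara alone covers roofing, drywall, framing — every task.
Total fee: 11.

11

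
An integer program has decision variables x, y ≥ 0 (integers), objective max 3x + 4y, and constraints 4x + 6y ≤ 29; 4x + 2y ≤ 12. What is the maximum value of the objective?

(x,y)=(1,4) is feasible, giving 19.
(x,y)=(0,4) is feasible, giving 16.
(x,y)=(1,3) is feasible, giving 15.
The best lattice point is (1,4), giving 19.

19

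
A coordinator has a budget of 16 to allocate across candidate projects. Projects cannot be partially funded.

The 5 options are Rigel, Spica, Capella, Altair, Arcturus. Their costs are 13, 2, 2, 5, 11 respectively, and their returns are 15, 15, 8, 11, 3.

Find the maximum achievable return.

34

This is a 0-1 knapsack instance.
Allowing fractional choices, the relaxed optimum would be about 42.1, but projects are indivisible.
Rigel + Spica: cost 13 + 2 = 15 ≤ 16, return 15 + 15 = 30.
Spica + Capella + Altair: cost 2 + 2 + 5 = 9 ≤ 16, return 15 + 8 + 11 = 34.
Spica + Altair: cost 2 + 5 = 7 ≤ 16, return 15 + 11 = 26.
Best is Spica, Capella, and Altair with total return 34.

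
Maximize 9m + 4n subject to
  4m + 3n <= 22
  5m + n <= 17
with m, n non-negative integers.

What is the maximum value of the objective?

35

Relaxing integrality, the LP optimum is 39.00 at (m,n) = (2.64, 3.82), which is not an integer point.
(m,n)=(3,2): 4·3+3·2=18≤22, 5·3+1·2=17≤17, objective 35.
(m,n)=(2,4): 4·2+3·4=20≤22, 5·2+1·4=14≤17, objective 34.
(m,n)=(3,1): 4·3+3·1=15≤22, 5·3+1·1=16≤17, objective 31.
(m,n)=(2,3): 4·2+3·3=17≤22, 5·2+1·3=13≤17, objective 30.
Maximum is 35 at (m,n)=(3,2).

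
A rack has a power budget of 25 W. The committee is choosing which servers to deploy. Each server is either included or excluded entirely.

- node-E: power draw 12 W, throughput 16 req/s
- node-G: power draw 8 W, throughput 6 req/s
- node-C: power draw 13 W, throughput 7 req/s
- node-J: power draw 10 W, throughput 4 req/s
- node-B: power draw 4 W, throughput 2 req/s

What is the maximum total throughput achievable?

node-E + node-G: power draw 12 + 8 = 20 ≤ 25, throughput 16 + 6 = 22.
node-E + node-C: power draw 12 + 13 = 25 ≤ 25, throughput 16 + 7 = 23.
node-E + node-G + node-B: power draw 12 + 8 + 4 = 24 ≤ 25, throughput 16 + 6 + 2 = 24.
Best is node-E, node-G, and node-B with total throughput 24.

24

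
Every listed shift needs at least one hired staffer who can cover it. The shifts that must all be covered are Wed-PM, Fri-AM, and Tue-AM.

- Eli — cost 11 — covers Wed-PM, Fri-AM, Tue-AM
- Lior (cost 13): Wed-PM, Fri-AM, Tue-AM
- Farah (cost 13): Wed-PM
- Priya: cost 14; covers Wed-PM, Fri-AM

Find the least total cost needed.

Eli alone covers Wed-PM, Fri-AM, Tue-AM — every shift.
Total cost: 11.

11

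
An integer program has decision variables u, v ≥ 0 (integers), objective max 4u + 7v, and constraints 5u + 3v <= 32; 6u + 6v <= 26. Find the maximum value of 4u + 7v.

28

The continuous relaxation peaks at (0, 4.33) with value 30.33; rounding to a feasible lattice point costs some objective.
(u,v)=(0,4): 5·0+3·4=12≤32, 6·0+6·4=24≤26, objective 28.
(u,v)=(1,3): 5·1+3·3=14≤32, 6·1+6·3=24≤26, objective 25.
(u,v)=(0,3): 5·0+3·3=9≤32, 6·0+6·3=18≤26, objective 21.
No feasible integer point exceeds 28.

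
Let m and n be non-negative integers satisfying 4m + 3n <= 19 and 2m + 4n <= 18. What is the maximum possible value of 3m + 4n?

19

(m,n)=(1,4): 4·1+3·4=16≤19, 2·1+4·4=18≤18, objective 19.
(m,n)=(2,3): 4·2+3·3=17≤19, 2·2+4·3=16≤18, objective 18.
(m,n)=(3,2): 4·3+3·2=18≤19, 2·3+4·2=14≤18, objective 17.
(m,n)=(0,4): 4·0+3·4=12≤19, 2·0+4·4=16≤18, objective 16.
No feasible integer point exceeds 19.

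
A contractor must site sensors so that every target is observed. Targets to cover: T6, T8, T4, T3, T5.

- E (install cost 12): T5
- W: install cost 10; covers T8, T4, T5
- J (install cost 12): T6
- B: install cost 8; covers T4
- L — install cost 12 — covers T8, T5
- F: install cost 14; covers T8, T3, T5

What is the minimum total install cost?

34

Choose J, B, and F: together they cover T6, T8, T4, T3, T5 — every target.
Total install cost: 12 + 8 + 14 = 34.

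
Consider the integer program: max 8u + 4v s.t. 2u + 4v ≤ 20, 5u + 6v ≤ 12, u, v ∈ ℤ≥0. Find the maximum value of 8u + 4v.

16

(u,v)=(2,0) is feasible, giving 16.
(u,v)=(1,1) is feasible, giving 12.
Maximum is 16 at (u,v)=(2,0).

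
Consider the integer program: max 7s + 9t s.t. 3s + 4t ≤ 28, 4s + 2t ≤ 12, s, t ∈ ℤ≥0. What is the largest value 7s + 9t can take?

54

(s,t)=(0,6): 3·0+4·6=24≤28, 4·0+2·6=12≤12, objective 54.
(s,t)=(0,5): 3·0+4·5=20≤28, 4·0+2·5=10≤12, objective 45.
The best lattice point is (0,6), giving 54.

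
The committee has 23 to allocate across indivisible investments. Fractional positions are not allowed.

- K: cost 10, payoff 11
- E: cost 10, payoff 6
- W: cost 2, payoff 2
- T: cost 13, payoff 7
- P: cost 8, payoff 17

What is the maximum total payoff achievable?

W + T + P: cost 2 + 13 + 8 = 23 ≤ 23, payoff 2 + 7 + 17 = 26.
K + P: cost 10 + 8 = 18 ≤ 23, payoff 11 + 17 = 28.
K + W + P: cost 10 + 2 + 8 = 20 ≤ 23, payoff 11 + 2 + 17 = 30.
Best is K, W, and P with total payoff 30.

30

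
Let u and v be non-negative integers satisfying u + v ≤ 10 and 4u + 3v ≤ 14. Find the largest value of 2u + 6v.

The continuous relaxation peaks at (0, 4.67) with value 28.00; rounding to a feasible lattice point costs some objective.
(u,v)=(0,4) is feasible, giving 24.
(u,v)=(1,3) is feasible, giving 20.
The best lattice point is (0,4), giving 24.

24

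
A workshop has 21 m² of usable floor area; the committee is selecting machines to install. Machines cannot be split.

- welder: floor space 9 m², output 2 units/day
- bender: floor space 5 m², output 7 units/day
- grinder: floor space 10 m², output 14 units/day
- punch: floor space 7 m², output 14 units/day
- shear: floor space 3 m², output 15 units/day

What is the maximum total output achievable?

43

Allowing fractional choices, the relaxed optimum would be about 44.4, but machines are indivisible.
grinder + punch + shear: floor space 10 + 7 + 3 = 20 ≤ 21, output 14 + 14 + 15 = 43.
bender + punch + shear: floor space 5 + 7 + 3 = 15 ≤ 21, output 7 + 14 + 15 = 36.
bender + grinder + shear: floor space 5 + 10 + 3 = 18 ≤ 21, output 7 + 14 + 15 = 36.
Best is grinder, punch, and shear with total output 43.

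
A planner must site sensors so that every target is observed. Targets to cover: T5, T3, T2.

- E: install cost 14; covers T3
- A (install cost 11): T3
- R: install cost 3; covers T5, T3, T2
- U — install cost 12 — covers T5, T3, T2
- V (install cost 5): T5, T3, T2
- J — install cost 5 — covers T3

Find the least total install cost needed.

3

R alone covers T5, T3, T2 — every target.
Total install cost: 3.
No cover costs less than 3.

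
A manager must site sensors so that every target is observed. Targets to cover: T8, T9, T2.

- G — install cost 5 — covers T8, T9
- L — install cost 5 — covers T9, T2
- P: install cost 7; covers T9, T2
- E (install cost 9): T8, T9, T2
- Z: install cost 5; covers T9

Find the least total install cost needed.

The greedy cost-per-new-target heuristic would pick G and L for 10, but a cheaper cover exists.
E alone covers T8, T9, T2 — every target.
Total install cost: 9.
No cover costs less than 9.

9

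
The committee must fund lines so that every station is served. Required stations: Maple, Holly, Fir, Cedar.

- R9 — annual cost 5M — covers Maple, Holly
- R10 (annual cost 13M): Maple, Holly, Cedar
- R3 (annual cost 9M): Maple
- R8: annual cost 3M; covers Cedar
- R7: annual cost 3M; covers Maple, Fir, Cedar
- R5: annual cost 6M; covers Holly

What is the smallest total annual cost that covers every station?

Choose R9 and R7: together they cover Maple, Holly, Fir, Cedar — every station.
Total annual cost: 5 + 3 = 8.
No cover costs less than 8.

8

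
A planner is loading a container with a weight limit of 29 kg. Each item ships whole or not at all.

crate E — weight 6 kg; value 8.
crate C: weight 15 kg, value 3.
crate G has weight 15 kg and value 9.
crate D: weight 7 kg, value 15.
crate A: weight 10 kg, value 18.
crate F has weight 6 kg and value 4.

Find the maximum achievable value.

crate E + crate D + crate A + crate F: weight 6 + 7 + 10 + 6 = 29 ≤ 29, value 8 + 15 + 18 + 4 = 45.
crate E + crate D + crate A: weight 6 + 7 + 10 = 23 ≤ 29, value 8 + 15 + 18 = 41.
Best is crate E, crate D, crate A, and crate F with total value 45.

45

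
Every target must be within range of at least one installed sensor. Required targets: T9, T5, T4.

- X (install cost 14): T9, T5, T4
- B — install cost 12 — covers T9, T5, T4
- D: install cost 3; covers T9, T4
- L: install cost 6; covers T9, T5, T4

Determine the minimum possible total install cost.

6

The greedy cost-per-new-target heuristic would pick D and L for 9, but a cheaper cover exists.
L alone covers T9, T5, T4 — every target.
Total install cost: 6.
No cover costs less than 6.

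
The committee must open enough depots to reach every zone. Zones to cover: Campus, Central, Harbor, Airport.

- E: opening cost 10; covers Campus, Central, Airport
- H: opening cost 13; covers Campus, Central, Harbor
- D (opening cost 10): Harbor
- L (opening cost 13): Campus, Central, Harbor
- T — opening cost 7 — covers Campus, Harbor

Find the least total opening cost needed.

17

This is a weighted set-cover instance.
Choose E and T: together they cover Campus, Central, Harbor, Airport — every zone.
Total opening cost: 10 + 7 = 17.
No cover costs less than 17.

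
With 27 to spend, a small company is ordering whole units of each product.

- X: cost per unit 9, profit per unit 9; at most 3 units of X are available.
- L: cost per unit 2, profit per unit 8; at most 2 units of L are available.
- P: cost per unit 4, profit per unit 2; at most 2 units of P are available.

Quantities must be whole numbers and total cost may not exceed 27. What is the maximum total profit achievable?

This is a bounded integer knapsack.
L has the best ratio (8/2); taking only L gives at most 2×8 = 16 (stopped by the supply cap of 2).
Mixing does better — 2×X, 2×L, and 1×P: cost 26 ≤ 27, profit 2·9 + 2·8 + 1·2 = 36.

36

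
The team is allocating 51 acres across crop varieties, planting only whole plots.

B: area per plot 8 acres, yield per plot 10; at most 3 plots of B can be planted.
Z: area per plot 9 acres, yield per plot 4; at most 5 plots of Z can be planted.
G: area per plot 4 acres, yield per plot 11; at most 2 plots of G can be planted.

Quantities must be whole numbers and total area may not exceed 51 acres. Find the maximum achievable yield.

This is a bounded integer knapsack.
3×B, 2×Z, and 2×G: area 50 ≤ 51, yield 3·10 + 2·4 + 2·11 = 60.
3×B, 1×Z, and 2×G: area 41 ≤ 51, yield 3·10 + 1·4 + 2·11 = 56.
Best is 60.

60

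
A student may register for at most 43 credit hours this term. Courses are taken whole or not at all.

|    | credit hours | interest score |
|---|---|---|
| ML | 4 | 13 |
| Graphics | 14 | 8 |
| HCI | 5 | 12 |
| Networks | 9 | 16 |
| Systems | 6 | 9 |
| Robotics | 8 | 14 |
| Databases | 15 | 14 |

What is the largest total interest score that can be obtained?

HCI + Networks + Systems + Robotics + Databases: credit hours 5 + 9 + 6 + 8 + 15 = 43 ≤ 43, interest score 12 + 16 + 9 + 14 + 14 = 65.
ML + HCI + Networks + Robotics + Databases: credit hours 4 + 5 + 9 + 8 + 15 = 41 ≤ 43, interest score 13 + 12 + 16 + 14 + 14 = 69.
ML + Networks + Systems + Robotics + Databases: credit hours 4 + 9 + 6 + 8 + 15 = 42 ≤ 43, interest score 13 + 16 + 9 + 14 + 14 = 66.
Best is ML, HCI, Networks, Robotics, and Databases with total interest score 69.

69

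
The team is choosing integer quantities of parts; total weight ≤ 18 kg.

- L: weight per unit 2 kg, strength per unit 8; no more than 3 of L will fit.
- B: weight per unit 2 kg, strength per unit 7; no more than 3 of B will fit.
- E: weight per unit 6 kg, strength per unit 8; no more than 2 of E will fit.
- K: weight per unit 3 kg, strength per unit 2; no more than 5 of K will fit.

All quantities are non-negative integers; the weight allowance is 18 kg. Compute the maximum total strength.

This is a bounded integer knapsack.
3×L, 3×B, and 2×K: weight 18 ≤ 18, strength 3·8 + 3·7 + 2·2 = 49.
3×L, 3×B, and 1×E: weight 18 ≤ 18, strength 3·8 + 3·7 + 1·8 = 53.
Best is 53.

53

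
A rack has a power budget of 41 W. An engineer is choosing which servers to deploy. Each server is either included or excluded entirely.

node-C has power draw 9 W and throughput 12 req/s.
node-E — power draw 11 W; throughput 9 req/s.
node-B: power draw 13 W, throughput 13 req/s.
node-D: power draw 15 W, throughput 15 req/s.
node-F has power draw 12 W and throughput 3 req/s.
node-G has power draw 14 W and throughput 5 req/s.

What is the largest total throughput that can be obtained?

40

Take node-C, node-B, and node-D: power draw 9 + 13 + 15 = 37 ≤ 41, throughput 12 + 13 + 15 = 40.
No other feasible combination does better.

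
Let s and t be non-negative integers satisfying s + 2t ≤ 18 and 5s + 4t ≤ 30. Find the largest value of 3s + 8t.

56

(s,t)=(0,7): 1·0+2·7=14≤18, 5·0+4·7=28≤30, objective 56.
(s,t)=(1,6): 1·1+2·6=13≤18, 5·1+4·6=29≤30, objective 51.
(s,t)=(0,6): 1·0+2·6=12≤18, 5·0+4·6=24≤30, objective 48.
Maximum is 56 at (s,t)=(0,7).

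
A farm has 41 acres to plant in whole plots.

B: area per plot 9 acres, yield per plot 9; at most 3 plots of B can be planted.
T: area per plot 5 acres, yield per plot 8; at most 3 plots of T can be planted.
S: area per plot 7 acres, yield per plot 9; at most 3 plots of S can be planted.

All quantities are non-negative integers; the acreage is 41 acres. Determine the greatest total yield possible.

This is a bounded integer knapsack.
Take 1×B, 2×T, and 3×S: area 40 ≤ 41, yield 1·9 + 2·8 + 3·9 = 52.
No other integer combination yields more.

52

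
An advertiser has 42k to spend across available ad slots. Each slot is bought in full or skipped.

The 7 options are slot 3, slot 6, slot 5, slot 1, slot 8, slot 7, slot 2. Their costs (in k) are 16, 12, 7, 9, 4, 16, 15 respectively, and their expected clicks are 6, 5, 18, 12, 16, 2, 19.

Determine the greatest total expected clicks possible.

slot 5 + slot 1 + slot 8 + slot 2: cost 7 + 9 + 4 + 15 = 35 ≤ 42, expected clicks 18 + 12 + 16 + 19 = 65.
slot 3 + slot 5 + slot 8 + slot 2: cost 16 + 7 + 4 + 15 = 42 ≤ 42, expected clicks 6 + 18 + 16 + 19 = 59.
Best is slot 5, slot 1, slot 8, and slot 2 with total expected clicks 65.

65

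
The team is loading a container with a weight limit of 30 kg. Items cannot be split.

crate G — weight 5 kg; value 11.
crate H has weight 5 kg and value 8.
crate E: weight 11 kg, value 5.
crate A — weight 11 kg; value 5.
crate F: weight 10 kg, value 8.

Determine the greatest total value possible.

Allowing fractional choices, the relaxed optimum would be about 31.5, but items are indivisible.
crate G + crate H + crate E: weight 5 + 5 + 11 = 21 ≤ 30, value 11 + 8 + 5 = 24.
crate G + crate H + crate F: weight 5 + 5 + 10 = 20 ≤ 30, value 11 + 8 + 8 = 27.
Best is crate G, crate H, and crate F with total value 27.

27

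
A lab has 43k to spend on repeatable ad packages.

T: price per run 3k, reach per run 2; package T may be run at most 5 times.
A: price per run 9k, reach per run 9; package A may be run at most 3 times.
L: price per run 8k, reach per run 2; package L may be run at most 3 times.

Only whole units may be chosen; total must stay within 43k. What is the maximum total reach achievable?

Take 5×T and 3×A: price 42 ≤ 43, reach 5·2 + 3·9 = 37.
A has the best ratio (9/9) and is taken to its limit of 3; remaining capacity is filled optimally with the others.

37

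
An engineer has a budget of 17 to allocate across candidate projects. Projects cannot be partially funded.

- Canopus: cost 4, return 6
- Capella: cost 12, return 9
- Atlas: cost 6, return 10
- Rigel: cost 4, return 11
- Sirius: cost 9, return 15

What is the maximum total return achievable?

32

Allowing fractional choices, the relaxed optimum would be about 32.7, but projects are indivisible.
Rigel + Sirius: cost 4 + 9 = 13 ≤ 17, return 11 + 15 = 26.
Canopus + Rigel + Sirius: cost 4 + 4 + 9 = 17 ≤ 17, return 6 + 11 + 15 = 32.
Canopus + Atlas + Rigel: cost 4 + 6 + 4 = 14 ≤ 17, return 6 + 10 + 11 = 27.
Best is Canopus, Rigel, and Sirius with total return 32.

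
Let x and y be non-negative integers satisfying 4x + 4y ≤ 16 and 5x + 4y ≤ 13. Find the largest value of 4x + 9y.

(x,y)=(0,3): 4·0+4·3=12≤16, 5·0+4·3=12≤13, objective 27.
(x,y)=(1,2): 4·1+4·2=12≤16, 5·1+4·2=13≤13, objective 22.
(x,y)=(0,2): 4·0+4·2=8≤16, 5·0+4·2=8≤13, objective 18.
The best lattice point is (0,3), giving 27.

27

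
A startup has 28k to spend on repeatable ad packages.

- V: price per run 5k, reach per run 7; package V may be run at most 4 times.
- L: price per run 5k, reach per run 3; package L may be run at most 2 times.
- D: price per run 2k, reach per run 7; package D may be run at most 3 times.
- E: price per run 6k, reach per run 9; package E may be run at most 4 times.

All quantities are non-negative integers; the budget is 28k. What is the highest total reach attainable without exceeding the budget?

This is a bounded integer knapsack.
D has the best ratio (7/2); taking only D gives at most 3×7 = 21 (stopped by the supply cap of 3).
Mixing does better — 2×V, 3×D, and 2×E: price 28 ≤ 28, reach 2·7 + 3·7 + 2·9 = 53.

53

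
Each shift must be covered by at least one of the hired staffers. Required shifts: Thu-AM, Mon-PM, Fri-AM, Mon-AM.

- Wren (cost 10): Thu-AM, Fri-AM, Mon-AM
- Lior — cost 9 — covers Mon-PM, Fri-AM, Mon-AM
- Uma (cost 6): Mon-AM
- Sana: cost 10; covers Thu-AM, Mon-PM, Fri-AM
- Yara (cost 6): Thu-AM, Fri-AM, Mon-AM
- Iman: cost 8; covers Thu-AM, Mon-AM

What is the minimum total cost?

15

Choose Lior and Yara: together they cover Thu-AM, Mon-PM, Fri-AM, Mon-AM — every shift.
Total cost: 9 + 6 = 15.
No cover costs less than 15.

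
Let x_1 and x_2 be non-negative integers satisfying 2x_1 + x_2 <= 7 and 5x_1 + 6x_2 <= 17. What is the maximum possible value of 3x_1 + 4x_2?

Relaxing integrality, the LP optimum is 11.33 at (x_1,x_2) = (0, 2.83), which is not an integer point.
(x_1,x_2)=(1,2) is feasible, giving 11.
(x_1,x_2)=(2,1) is feasible, giving 10.
The best lattice point is (1,2), giving 11.

11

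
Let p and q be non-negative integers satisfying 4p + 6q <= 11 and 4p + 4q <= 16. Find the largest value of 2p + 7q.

The continuous relaxation peaks at (0, 1.83) with value 12.83; rounding to a feasible lattice point costs some objective.
(p,q)=(1,1): 4·1+6·1=10≤11, 4·1+4·1=8≤16, objective 9.
(p,q)=(0,1): 4·0+6·1=6≤11, 4·0+4·1=4≤16, objective 7.
(p,q)=(2,0): 4·2+6·0=8≤11, 4·2+4·0=8≤16, objective 4.
(p,q)=(1,0): 4·1+6·0=4≤11, 4·1+4·0=4≤16, objective 2.
The best lattice point is (1,1), giving 9.

9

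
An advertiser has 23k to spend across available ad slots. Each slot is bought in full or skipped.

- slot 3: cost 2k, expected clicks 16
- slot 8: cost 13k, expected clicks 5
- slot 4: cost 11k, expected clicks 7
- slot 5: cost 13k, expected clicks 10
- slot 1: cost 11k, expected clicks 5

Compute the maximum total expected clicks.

26

This is a 0-1 knapsack instance.
Allowing fractional choices, the relaxed optimum would be about 31.1, but ad slots are indivisible.
slot 3 + slot 5: cost 2 + 13 = 15 ≤ 23, expected clicks 16 + 10 = 26.
slot 3 + slot 4: cost 2 + 11 = 13 ≤ 23, expected clicks 16 + 7 = 23.
slot 3 + slot 1: cost 2 + 11 = 13 ≤ 23, expected clicks 16 + 5 = 21.
Best is slot 3 and slot 5 with total expected clicks 26.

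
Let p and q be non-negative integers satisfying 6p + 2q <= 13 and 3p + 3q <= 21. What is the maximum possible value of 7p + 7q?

The continuous relaxation peaks at (0, 6.5) with value 45.50; rounding to a feasible lattice point costs some objective.
(p,q)=(0,6): 6·0+2·6=12≤13, 3·0+3·6=18≤21, objective 42.
(p,q)=(0,5): 6·0+2·5=10≤13, 3·0+3·5=15≤21, objective 35.
Maximum is 42 at (p,q)=(0,6).

42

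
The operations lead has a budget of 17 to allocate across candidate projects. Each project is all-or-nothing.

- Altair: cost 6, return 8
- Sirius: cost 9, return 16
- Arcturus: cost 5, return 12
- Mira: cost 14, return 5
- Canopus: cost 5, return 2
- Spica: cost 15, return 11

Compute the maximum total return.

28

Altair + Sirius: cost 6 + 9 = 15 ≤ 17, return 8 + 16 = 24.
Altair + Arcturus + Canopus: cost 6 + 5 + 5 = 16 ≤ 17, return 8 + 12 + 2 = 22.
Sirius + Arcturus: cost 9 + 5 = 14 ≤ 17, return 16 + 12 = 28.
Best is Sirius and Arcturus with total return 28.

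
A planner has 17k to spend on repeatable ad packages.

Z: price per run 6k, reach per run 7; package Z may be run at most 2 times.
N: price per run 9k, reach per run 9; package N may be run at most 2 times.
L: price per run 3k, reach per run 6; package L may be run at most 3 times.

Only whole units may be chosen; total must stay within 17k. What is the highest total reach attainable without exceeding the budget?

25

1×Z and 3×L: price 15 ≤ 17, reach 1·7 + 3·6 = 25.
1×N and 2×L: price 15 ≤ 17, reach 1·9 + 2·6 = 21.
Best is 25.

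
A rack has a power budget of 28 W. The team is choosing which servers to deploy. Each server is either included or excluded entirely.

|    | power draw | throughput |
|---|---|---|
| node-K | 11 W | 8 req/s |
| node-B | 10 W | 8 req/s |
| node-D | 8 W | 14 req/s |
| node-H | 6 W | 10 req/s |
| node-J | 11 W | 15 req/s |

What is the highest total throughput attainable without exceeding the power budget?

Take node-D, node-H, and node-J: power draw 8 + 6 + 11 = 25 ≤ 28, throughput 14 + 10 + 15 = 39.
No other feasible combination does better.

39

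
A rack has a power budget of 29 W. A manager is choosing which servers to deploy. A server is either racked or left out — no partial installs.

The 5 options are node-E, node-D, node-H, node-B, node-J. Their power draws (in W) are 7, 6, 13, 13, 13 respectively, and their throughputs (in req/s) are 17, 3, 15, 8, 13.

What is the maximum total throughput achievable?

node-E + node-D + node-J: power draw 7 + 6 + 13 = 26 ≤ 29, throughput 17 + 3 + 13 = 33.
node-E + node-H: power draw 7 + 13 = 20 ≤ 29, throughput 17 + 15 = 32.
node-E + node-D + node-H: power draw 7 + 6 + 13 = 26 ≤ 29, throughput 17 + 3 + 15 = 35.
Best is node-E, node-D, and node-H with total throughput 35.

35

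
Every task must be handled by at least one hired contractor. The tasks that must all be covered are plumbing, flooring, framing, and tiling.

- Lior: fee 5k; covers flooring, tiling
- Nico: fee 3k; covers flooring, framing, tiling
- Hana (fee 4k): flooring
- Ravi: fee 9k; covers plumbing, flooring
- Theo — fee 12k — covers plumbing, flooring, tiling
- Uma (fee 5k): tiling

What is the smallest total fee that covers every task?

12

Choose Nico and Ravi: together they cover plumbing, flooring, framing, tiling — every task.
Total fee: 3 + 9 = 12.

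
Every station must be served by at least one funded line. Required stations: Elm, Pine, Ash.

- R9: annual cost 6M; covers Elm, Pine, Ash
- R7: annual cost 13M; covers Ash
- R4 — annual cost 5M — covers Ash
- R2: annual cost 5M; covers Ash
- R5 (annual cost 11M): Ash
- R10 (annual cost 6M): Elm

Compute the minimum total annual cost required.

6

R9 alone covers Elm, Pine, Ash — every station.
Total annual cost: 6.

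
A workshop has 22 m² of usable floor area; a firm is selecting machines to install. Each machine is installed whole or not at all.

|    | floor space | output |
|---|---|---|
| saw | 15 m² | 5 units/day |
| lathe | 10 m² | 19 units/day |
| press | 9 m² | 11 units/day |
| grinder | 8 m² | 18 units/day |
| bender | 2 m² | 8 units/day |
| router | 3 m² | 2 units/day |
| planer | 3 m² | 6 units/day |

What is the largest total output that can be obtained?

lathe + grinder + planer: floor space 10 + 8 + 3 = 21 ≤ 22, output 19 + 18 + 6 = 43.
press + grinder + bender + planer: floor space 9 + 8 + 2 + 3 = 22 ≤ 22, output 11 + 18 + 8 + 6 = 43.
lathe + grinder + bender: floor space 10 + 8 + 2 = 20 ≤ 22, output 19 + 18 + 8 = 45.
Best is lathe, grinder, and bender with total output 45.

45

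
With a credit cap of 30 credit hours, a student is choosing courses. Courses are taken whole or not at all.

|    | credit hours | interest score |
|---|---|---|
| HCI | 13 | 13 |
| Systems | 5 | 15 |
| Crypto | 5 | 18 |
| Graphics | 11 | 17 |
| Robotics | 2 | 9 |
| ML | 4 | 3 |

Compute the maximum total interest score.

62

This is a 0-1 knapsack instance.
Systems + Crypto + Graphics + Robotics: credit hours 5 + 5 + 11 + 2 = 23 ≤ 30, interest score 15 + 18 + 17 + 9 = 59.
HCI + Systems + Crypto + Robotics + ML: credit hours 13 + 5 + 5 + 2 + 4 = 29 ≤ 30, interest score 13 + 15 + 18 + 9 + 3 = 58.
Systems + Crypto + Graphics + Robotics + ML: credit hours 5 + 5 + 11 + 2 + 4 = 27 ≤ 30, interest score 15 + 18 + 17 + 9 + 3 = 62.
Best is Systems, Crypto, Graphics, Robotics, and ML with total interest score 62.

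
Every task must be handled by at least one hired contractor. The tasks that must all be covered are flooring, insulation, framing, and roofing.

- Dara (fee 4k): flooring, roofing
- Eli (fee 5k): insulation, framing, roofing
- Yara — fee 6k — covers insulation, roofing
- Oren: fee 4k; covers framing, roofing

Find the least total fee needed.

9

Choose Dara and Eli: together they cover flooring, insulation, framing, roofing — every task.
Total fee: 4 + 5 = 9.
No cover costs less than 9.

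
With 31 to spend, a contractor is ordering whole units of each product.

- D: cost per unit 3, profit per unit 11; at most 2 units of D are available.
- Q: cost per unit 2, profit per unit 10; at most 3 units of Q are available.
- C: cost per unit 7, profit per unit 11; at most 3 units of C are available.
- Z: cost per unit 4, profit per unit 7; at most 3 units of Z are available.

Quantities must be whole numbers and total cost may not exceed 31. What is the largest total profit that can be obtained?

2×D, 3×Q, 1×C, and 3×Z: cost 31 ≤ 31, profit 2·11 + 3·10 + 1·11 + 3·7 = 84.
2×D, 3×Q, 2×C, and 1×Z: cost 30 ≤ 31, profit 2·11 + 3·10 + 2·11 + 1·7 = 81.
Best is 84.

84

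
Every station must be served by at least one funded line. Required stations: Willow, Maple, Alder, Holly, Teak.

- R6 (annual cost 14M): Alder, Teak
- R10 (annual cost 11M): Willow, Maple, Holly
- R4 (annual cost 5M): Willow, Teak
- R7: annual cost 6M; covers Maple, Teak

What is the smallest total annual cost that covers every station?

25

The greedy cost-per-new-station heuristic would pick R4, R10, and R6 for 30, but a cheaper cover exists.
Choose R6 and R10: together they cover Willow, Maple, Alder, Holly, Teak — every station.
Total annual cost: 14 + 11 = 25.
No cover costs less than 25.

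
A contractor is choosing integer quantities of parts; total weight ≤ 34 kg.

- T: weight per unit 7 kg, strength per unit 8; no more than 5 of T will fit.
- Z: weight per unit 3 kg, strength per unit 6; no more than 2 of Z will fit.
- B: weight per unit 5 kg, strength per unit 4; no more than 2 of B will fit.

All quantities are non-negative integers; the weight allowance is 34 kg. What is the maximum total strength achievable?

44

This is a bounded integer knapsack.
Take 4×T and 2×Z: weight 34 ≤ 34, strength 4·8 + 2·6 = 44.
Z has the best ratio (6/3) and is taken to its limit of 2; remaining capacity is filled optimally with the others.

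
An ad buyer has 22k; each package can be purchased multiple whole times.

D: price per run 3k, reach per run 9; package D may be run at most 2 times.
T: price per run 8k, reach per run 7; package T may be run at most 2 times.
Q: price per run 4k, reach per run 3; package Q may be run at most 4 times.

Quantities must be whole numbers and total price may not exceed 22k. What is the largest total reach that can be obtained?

2×D and 2×T: price 22 ≤ 22, reach 2·9 + 2·7 = 32.
2×D, 1×T, and 2×Q: price 22 ≤ 22, reach 2·9 + 1·7 + 2·3 = 31.
Best is 32.

32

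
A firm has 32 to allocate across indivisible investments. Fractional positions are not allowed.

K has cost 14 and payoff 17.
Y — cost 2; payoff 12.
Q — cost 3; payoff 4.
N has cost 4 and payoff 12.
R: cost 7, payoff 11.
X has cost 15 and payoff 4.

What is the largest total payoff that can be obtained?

This is an integer program with binary decision variables.
Take K, Y, Q, N, and R: cost 14 + 2 + 3 + 4 + 7 = 30 ≤ 32, payoff 17 + 12 + 4 + 12 + 11 = 56.
No other feasible combination does better.

56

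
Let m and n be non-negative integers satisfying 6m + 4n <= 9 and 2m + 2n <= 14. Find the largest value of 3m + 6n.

12

The continuous relaxation peaks at (0, 2.25) with value 13.50; rounding to a feasible lattice point costs some objective.
(m,n)=(0,2): 6·0+4·2=8≤9, 2·0+2·2=4≤14, objective 12.
(m,n)=(0,1): 6·0+4·1=4≤9, 2·0+2·1=2≤14, objective 6.
No feasible integer point exceeds 12.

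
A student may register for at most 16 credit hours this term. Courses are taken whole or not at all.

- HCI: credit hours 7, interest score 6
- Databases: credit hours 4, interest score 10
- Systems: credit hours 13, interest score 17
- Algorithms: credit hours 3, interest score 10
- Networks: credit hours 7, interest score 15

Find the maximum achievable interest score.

Allowing fractional choices, the relaxed optimum would be about 37.6, but courses are indivisible.
HCI + Databases + Algorithms: credit hours 7 + 4 + 3 = 14 ≤ 16, interest score 6 + 10 + 10 = 26.
Databases + Algorithms + Networks: credit hours 4 + 3 + 7 = 14 ≤ 16, interest score 10 + 10 + 15 = 35.
Systems + Algorithms: credit hours 13 + 3 = 16 ≤ 16, interest score 17 + 10 = 27.
Best is Databases, Algorithms, and Networks with total interest score 35.

35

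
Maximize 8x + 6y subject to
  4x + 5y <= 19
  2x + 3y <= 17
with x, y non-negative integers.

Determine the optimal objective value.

32

(x,y)=(4,0): 4·4+5·0=16≤19, 2·4+3·0=8≤17, objective 32.
(x,y)=(3,1): 4·3+5·1=17≤19, 2·3+3·1=9≤17, objective 30.
The best lattice point is (4,0), giving 32.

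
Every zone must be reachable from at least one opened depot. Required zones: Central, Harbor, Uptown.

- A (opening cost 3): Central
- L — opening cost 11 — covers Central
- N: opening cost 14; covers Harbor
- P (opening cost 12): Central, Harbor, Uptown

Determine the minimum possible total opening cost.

12

P alone covers Central, Harbor, Uptown — every zone.
Total opening cost: 12.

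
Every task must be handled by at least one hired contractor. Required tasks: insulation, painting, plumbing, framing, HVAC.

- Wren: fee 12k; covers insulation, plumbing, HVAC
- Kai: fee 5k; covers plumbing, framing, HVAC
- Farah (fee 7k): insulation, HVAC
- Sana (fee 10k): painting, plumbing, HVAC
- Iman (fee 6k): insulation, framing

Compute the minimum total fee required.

16

This is a weighted set-cover instance.
Choose Sana and Iman: together they cover insulation, painting, plumbing, framing, HVAC — every task.
Total fee: 10 + 6 = 16.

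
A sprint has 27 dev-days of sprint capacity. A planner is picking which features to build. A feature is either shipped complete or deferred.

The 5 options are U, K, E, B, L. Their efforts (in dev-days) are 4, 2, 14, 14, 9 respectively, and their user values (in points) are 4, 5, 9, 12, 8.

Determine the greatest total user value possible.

25

Allowing fractional choices, the relaxed optimum would be about 27.3, but features are indivisible.
U + B + L: effort 4 + 14 + 9 = 27 ≤ 27, user value 4 + 12 + 8 = 24.
K + B + L: effort 2 + 14 + 9 = 25 ≤ 27, user value 5 + 12 + 8 = 25.
K + E + L: effort 2 + 14 + 9 = 25 ≤ 27, user value 5 + 9 + 8 = 22.
Best is K, B, and L with total user value 25.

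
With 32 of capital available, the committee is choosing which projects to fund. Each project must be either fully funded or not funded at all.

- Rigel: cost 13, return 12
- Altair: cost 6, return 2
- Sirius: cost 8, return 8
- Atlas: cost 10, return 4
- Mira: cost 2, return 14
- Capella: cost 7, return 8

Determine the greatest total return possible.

Allowing fractional choices, the relaxed optimum would be about 42.8, but projects are indivisible.
Rigel + Atlas + Mira + Capella: cost 13 + 10 + 2 + 7 = 32 ≤ 32, return 12 + 4 + 14 + 8 = 38.
Rigel + Altair + Mira + Capella: cost 13 + 6 + 2 + 7 = 28 ≤ 32, return 12 + 2 + 14 + 8 = 36.
Rigel + Sirius + Mira + Capella: cost 13 + 8 + 2 + 7 = 30 ≤ 32, return 12 + 8 + 14 + 8 = 42.
Best is Rigel, Sirius, Mira, and Capella with total return 42.

42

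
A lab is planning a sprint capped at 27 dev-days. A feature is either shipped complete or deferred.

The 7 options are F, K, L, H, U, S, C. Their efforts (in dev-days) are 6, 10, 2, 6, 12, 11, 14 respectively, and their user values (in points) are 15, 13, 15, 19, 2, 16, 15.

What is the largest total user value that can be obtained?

F + K + L + H: effort 6 + 10 + 2 + 6 = 24 ≤ 27, user value 15 + 13 + 15 + 19 = 62.
F + L + H + S: effort 6 + 2 + 6 + 11 = 25 ≤ 27, user value 15 + 15 + 19 + 16 = 65.
F + L + H + U: effort 6 + 2 + 6 + 12 = 26 ≤ 27, user value 15 + 15 + 19 + 2 = 51.
Best is F, L, H, and S with total user value 65.

65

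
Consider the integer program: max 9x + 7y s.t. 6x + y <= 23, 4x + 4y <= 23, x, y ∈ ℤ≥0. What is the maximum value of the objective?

41

(x,y)=(3,2) is feasible, giving 41.
(x,y)=(2,3) is feasible, giving 39.
Maximum is 41 at (x,y)=(3,2).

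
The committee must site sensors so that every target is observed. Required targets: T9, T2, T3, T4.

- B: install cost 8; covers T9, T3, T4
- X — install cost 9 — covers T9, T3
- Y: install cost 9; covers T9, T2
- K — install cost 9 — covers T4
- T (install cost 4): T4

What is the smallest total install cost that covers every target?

This is a weighted set-cover instance.
Choose B and Y: together they cover T9, T2, T3, T4 — every target.
Total install cost: 8 + 9 = 17.
No cover costs less than 17.

17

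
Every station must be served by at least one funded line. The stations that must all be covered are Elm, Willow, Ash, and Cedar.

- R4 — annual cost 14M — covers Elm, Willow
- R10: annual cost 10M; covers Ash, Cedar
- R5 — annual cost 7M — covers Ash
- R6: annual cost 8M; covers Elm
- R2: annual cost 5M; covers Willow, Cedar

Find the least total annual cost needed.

20

This is an integer covering problem.
Choose R5, R6, and R2: together they cover Elm, Willow, Ash, Cedar — every station.
Total annual cost: 7 + 8 + 5 = 20.
No cover costs less than 20.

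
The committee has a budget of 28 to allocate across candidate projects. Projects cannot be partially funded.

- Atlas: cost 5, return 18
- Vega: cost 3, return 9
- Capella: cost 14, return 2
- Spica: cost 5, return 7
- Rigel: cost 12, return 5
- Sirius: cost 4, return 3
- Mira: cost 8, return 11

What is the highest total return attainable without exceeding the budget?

48

Allowing fractional choices, the relaxed optimum would be about 49.2, but projects are indivisible.
Atlas + Vega + Spica + Mira: cost 5 + 3 + 5 + 8 = 21 ≤ 28, return 18 + 9 + 7 + 11 = 45.
Atlas + Vega + Spica + Sirius + Mira: cost 5 + 3 + 5 + 4 + 8 = 25 ≤ 28, return 18 + 9 + 7 + 3 + 11 = 48.
Best is Atlas, Vega, Spica, Sirius, and Mira with total return 48.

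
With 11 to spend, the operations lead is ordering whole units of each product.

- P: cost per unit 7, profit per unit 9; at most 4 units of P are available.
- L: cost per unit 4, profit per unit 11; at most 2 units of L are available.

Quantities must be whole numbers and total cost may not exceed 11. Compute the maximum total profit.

22

L has the best ratio (11/4); taking only L gives at most 2×11 = 22 (stopped by the cost limit).
Optimal: 2×L: cost 8 ≤ 11, profit 2·11 = 22.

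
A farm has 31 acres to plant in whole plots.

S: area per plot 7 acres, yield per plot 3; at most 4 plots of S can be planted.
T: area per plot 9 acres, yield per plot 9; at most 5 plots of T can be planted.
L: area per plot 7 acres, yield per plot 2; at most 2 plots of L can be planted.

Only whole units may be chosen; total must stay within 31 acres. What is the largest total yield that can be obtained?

27

This is a bounded integer knapsack.
T has the best ratio (9/9); taking only T gives at most 3×9 = 27 (stopped by the area limit).
Optimal: 3×T: area 27 ≤ 31, yield 3·9 = 27.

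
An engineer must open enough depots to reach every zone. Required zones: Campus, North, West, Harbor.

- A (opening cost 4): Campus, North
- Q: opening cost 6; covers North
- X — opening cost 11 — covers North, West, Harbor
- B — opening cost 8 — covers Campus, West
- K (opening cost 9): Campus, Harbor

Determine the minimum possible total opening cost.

This is an integer covering problem.
Choose A and X: together they cover Campus, North, West, Harbor — every zone.
Total opening cost: 4 + 11 = 15.
No cover costs less than 15.

15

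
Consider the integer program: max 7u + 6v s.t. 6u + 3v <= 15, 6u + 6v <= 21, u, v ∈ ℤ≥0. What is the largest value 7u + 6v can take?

20

The continuous relaxation peaks at (1.5, 2) with value 22.50; rounding to a feasible lattice point costs some objective.
(u,v)=(2,1): 6·2+3·1=15≤15, 6·2+6·1=18≤21, objective 20.
(u,v)=(1,2): 6·1+3·2=12≤15, 6·1+6·2=18≤21, objective 19.
(u,v)=(0,3): 6·0+3·3=9≤15, 6·0+6·3=18≤21, objective 18.
The best lattice point is (2,1), giving 20.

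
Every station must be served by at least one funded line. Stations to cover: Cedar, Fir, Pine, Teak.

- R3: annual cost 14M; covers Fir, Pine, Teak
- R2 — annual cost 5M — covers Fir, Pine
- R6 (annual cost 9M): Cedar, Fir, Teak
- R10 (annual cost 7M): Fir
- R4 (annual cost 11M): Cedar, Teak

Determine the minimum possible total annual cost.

14

Choose R2 and R6: together they cover Cedar, Fir, Pine, Teak — every station.
Total annual cost: 5 + 9 = 14.
No cover costs less than 14.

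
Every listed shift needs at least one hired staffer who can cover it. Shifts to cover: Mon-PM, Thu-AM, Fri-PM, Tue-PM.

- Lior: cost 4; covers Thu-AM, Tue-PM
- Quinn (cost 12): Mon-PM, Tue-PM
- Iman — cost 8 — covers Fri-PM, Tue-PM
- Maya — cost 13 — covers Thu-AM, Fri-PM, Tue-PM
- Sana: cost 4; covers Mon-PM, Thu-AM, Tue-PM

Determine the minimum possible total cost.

12

Choose Iman and Sana: together they cover Mon-PM, Thu-AM, Fri-PM, Tue-PM — every shift.
Total cost: 8 + 4 = 12.
No cover costs less than 12.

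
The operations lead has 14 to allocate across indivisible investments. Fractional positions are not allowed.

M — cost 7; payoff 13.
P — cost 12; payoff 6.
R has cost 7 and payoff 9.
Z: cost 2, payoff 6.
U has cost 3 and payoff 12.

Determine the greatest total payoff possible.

Allowing fractional choices, the relaxed optimum would be about 33.6, but investments are indivisible.
M + Z + U: cost 7 + 2 + 3 = 12 ≤ 14, payoff 13 + 6 + 12 = 31.
R + Z + U: cost 7 + 2 + 3 = 12 ≤ 14, payoff 9 + 6 + 12 = 27.
Best is M, Z, and U with total payoff 31.

31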